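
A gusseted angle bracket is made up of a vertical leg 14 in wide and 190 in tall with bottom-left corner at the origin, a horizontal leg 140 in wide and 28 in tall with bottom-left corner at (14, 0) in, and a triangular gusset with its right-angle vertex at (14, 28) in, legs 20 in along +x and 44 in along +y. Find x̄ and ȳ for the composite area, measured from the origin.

x̄ = 50.85 in, ȳ = 46.49 in

vertical leg: A = 14 × 190 = 2660.00, centroid at (7.00, 95.00).
horizontal leg: A = 140 × 28 = 3920.00, centroid at (84.00, 14.00).
gusset: A = ½·20·44 = 440.00, centroid at (20.67, 42.67).
ΣA = 7020.00 in², ΣAx̄ = 356993.33 in³, ΣAȳ = 326353.33 in³.
x̄ = 356993.33/7020.00 = 50.85 in; ȳ = 326353.33/7020.00 = 46.49 in.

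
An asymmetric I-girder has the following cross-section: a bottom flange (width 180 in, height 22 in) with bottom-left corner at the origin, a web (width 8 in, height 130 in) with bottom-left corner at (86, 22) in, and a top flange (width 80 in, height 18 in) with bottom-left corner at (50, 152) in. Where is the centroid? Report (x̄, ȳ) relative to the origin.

bottom flange: A = 180 × 22 = 3960.00, centroid at (90.00, 11.00).
web: A = 8 × 130 = 1040.00, centroid at (90.00, 87.00).
top flange: A = 80 × 18 = 1440.00, centroid at (90.00, 161.00).
ΣA = 6440.00 in², ΣAx̄ = 579600.00 in³, ΣAȳ = 365880.00 in³.
x̄ = 579600.00/6440.00 = 90.00 in; ȳ = 365880.00/6440.00 = 56.81 in.

x̄ = 90.00 in, ȳ = 56.81 in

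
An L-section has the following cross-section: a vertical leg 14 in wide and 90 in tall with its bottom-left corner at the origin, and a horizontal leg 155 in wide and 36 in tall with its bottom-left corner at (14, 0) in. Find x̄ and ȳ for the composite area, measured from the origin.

x̄ = 75.93 in, ȳ = 22.97 in

Part | A | x̄ᵢ | ȳᵢ | A·x̄ᵢ | A·ȳᵢ
vertical leg | 1260.00 | 7.00 | 45.00 | 8820.00 | 56700.00
horizontal leg | 5580.00 | 91.50 | 18.00 | 510570.00 | 100440.00
Σ | 6840.00 |  |  | 519390.00 | 157140.00
x̄ = 519390.00 / 6840.00 = 75.93 in
ȳ = 157140.00 / 6840.00 = 22.97 in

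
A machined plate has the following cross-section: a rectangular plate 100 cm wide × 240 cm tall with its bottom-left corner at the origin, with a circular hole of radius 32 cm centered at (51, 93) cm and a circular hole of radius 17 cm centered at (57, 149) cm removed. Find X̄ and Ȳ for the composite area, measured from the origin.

X̄ = 49.52 cm, Ȳ = 123.05 cm

plate: A = 100 × 240 = 24000.00, centroid at (50.00, 120.00).
hole 1: A = −π·32² = -3216.99, centroid at (51.00, 93.00).
hole 2: A = −π·17² = -907.92, centroid at (57.00, 149.00).
ΣA = 19875.09 cm²
ΣAX̄ = (24000.00)(50.00) + (-3216.99)(51.00) + (-907.92)(57.00) = 984182.01 cm³
ΣAȲ = (24000.00)(120.00) + (-3216.99)(93.00) + (-907.92)(149.00) = 2445539.73 cm³
X̄ = 984182.01 / 19875.09 = 49.52 cm
Ȳ = 2445539.73 / 19875.09 = 123.05 cm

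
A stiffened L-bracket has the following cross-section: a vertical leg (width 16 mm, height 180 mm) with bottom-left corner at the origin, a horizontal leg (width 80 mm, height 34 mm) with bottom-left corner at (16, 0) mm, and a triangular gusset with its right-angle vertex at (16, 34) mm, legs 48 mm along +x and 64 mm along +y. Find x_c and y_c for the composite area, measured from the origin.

vertical leg: A = 16 × 180 = 2880.00, centroid at (8.00, 90.00).
horizontal leg: A = 80 × 34 = 2720.00, centroid at (56.00, 17.00).
gusset: A = ½·48·64 = 1536.00, centroid at (32.00, 55.33).
ΣA = 7136.00 mm²
ΣAx_c = (2880.00)(8.00) + (2720.00)(56.00) + (1536.00)(32.00) = 224512.00 mm³
ΣAy_c = (2880.00)(90.00) + (2720.00)(17.00) + (1536.00)(55.33) = 390432.00 mm³
x_c = 224512.00 / 7136.00 = 31.46 mm
y_c = 390432.00 / 7136.00 = 54.71 mm

x_c = 31.46 mm, y_c = 54.71 mm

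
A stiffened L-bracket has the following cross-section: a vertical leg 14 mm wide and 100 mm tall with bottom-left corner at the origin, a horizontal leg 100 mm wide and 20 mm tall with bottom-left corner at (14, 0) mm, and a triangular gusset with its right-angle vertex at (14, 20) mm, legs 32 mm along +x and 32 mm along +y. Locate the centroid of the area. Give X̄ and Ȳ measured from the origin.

X̄ = 38.45 mm, Ȳ = 27.02 mm

vertical leg: A = 14 × 100 = 1400.00, centroid at (7.00, 50.00).
horizontal leg: A = 100 × 20 = 2000.00, centroid at (64.00, 10.00).
gusset: A = ½·32·32 = 512.00, centroid at (24.67, 30.67).
ΣA = 3912.00 mm², ΣAX̄ = 150429.33 mm³, ΣAȲ = 105701.33 mm³.
X̄ = 150429.33/3912.00 = 38.45 mm; Ȳ = 105701.33/3912.00 = 27.02 mm.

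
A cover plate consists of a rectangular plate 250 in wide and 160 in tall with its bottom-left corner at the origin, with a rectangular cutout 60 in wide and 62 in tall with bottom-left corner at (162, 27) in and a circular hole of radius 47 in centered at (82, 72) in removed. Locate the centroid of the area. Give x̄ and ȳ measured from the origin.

Part | A | x̄ᵢ | ȳᵢ | A·x̄ᵢ | A·ȳᵢ
plate | 40000.00 | 125.00 | 80.00 | 5000000.00 | 3200000.00
hole 1 | -3720.00 | 192.00 | 58.00 | -714240.00 | -215760.00
hole 2 | -6939.78 | 82.00 | 72.00 | -569061.81 | -499664.03
Σ | 29340.22 |  |  | 3716698.19 | 2484575.97
x̄ = 3716698.19 / 29340.22 = 126.68 in
ȳ = 2484575.97 / 29340.22 = 84.68 in

x̄ = 126.68 in, ȳ = 84.68 in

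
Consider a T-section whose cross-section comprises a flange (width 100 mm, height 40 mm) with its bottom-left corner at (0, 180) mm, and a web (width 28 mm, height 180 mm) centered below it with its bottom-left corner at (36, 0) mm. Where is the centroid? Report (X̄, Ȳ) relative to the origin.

X̄ = 50.00 mm, Ȳ = 138.67 mm

Part | A | x̄ᵢ | ȳᵢ | A·x̄ᵢ | A·ȳᵢ
web | 5040.00 | 50.00 | 90.00 | 252000.00 | 453600.00
flange | 4000.00 | 50.00 | 200.00 | 200000.00 | 800000.00
Σ | 9040.00 |  |  | 452000.00 | 1253600.00
X̄ = 452000.00 / 9040.00 = 50.00 mm
Ȳ = 1253600.00 / 9040.00 = 138.67 mm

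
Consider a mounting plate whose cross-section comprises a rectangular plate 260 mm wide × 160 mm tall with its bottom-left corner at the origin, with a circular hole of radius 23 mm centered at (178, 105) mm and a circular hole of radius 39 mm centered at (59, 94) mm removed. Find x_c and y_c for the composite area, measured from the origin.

plate: A = 260 × 160 = 41600.00, centroid at (130.00, 80.00).
hole 1: A = −π·23² = -1661.90, centroid at (178.00, 105.00).
hole 2: A = −π·39² = -4778.36, centroid at (59.00, 94.00).
ΣA = 35159.74 mm²
ΣAx_c = (41600.00)(130.00) + (-1661.90)(178.00) + (-4778.36)(59.00) = 4830257.97 mm³
ΣAy_c = (41600.00)(80.00) + (-1661.90)(105.00) + (-4778.36)(94.00) = 2704334.17 mm³
x_c = 4830257.97 / 35159.74 = 137.38 mm
y_c = 2704334.17 / 35159.74 = 76.92 mm

x_c = 137.38 mm, y_c = 76.92 mm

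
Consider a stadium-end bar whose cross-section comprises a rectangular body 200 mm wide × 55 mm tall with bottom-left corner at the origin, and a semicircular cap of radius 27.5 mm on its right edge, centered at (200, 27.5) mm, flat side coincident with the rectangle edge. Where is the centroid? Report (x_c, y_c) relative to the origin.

Part | A | x̄ᵢ | ȳᵢ | A·x̄ᵢ | A·ȳᵢ
rectangular body | 11000.00 | 100.00 | 27.50 | 1100000.00 | 302500.00
semicircular end | 1187.91 | 211.67 | 27.50 | 251447.53 | 32667.65
Σ | 12187.91 |  |  | 1351447.53 | 335167.65
x_c = 1351447.53 / 12187.91 = 110.88 mm
y_c = 335167.65 / 12187.91 = 27.50 mm

x_c = 110.88 mm, y_c = 27.50 mm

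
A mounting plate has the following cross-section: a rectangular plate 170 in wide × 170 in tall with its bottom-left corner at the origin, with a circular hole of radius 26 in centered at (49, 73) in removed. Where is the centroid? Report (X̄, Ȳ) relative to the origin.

plate: A = 170 × 170 = 28900.00, centroid at (85.00, 85.00).
hole: A = −π·26² = -2123.72, centroid at (49.00, 73.00).
ΣA = 26776.28 in², ΣAX̄ = 2352437.88 in³, ΣAȲ = 2301468.69 in³.
X̄ = 2352437.88/26776.28 = 87.86 in; Ȳ = 2301468.69/26776.28 = 85.95 in.

X̄ = 87.86 in, Ȳ = 85.95 in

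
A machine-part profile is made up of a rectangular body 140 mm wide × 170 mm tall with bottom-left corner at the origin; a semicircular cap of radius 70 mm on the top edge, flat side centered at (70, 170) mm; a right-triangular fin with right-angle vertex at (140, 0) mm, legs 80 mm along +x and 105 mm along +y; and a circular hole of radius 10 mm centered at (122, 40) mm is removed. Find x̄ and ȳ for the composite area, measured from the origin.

x̄ = 81.01 mm, ȳ = 104.42 mm

Part | A | x̄ᵢ | ȳᵢ | A·x̄ᵢ | A·ȳᵢ
rectangular body | 23800.00 | 70.00 | 85.00 | 1666000.00 | 2023000.00
semicircular top | 7696.90 | 70.00 | 199.71 | 538783.14 | 1537140.01
triangular fin | 4200.00 | 166.67 | 35.00 | 700000.00 | 147000.00
hole | -314.16 | 122.00 | 40.00 | -38327.43 | -12566.37
Σ | 35382.74 |  |  | 2866455.71 | 3694573.64
x̄ = 2866455.71 / 35382.74 = 81.01 mm
ȳ = 3694573.64 / 35382.74 = 104.42 mm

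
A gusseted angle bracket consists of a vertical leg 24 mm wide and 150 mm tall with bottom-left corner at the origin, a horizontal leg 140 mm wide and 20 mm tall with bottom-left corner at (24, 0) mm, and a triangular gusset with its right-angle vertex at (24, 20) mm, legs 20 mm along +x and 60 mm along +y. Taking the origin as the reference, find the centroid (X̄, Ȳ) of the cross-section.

X̄ = 46.40 mm, Ȳ = 46.00 mm

vertical leg: A = 24 × 150 = 3600.00, centroid at (12.00, 75.00).
horizontal leg: A = 140 × 20 = 2800.00, centroid at (94.00, 10.00).
gusset: A = ½·20·60 = 600.00, centroid at (30.67, 40.00).
ΣA = 7000.00 mm², ΣAX̄ = 324800.00 mm³, ΣAȲ = 322000.00 mm³.
X̄ = 324800.00/7000.00 = 46.40 mm; Ȳ = 322000.00/7000.00 = 46.00 mm.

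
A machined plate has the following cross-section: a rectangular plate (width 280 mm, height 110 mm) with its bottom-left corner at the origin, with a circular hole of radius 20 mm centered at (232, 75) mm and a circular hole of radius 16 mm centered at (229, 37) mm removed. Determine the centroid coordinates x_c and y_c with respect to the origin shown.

x_c = 133.49 mm, y_c = 54.63 mm

Part | A | x̄ᵢ | ȳᵢ | A·x̄ᵢ | A·ȳᵢ
plate | 30800.00 | 140.00 | 55.00 | 4312000.00 | 1694000.00
hole 1 | -1256.64 | 232.00 | 75.00 | -291539.80 | -94247.78
hole 2 | -804.25 | 229.00 | 37.00 | -184172.73 | -29757.17
Σ | 28739.12 |  |  | 3836287.47 | 1569995.05
x_c = 3836287.47 / 28739.12 = 133.49 mm
y_c = 1569995.05 / 28739.12 = 54.63 mm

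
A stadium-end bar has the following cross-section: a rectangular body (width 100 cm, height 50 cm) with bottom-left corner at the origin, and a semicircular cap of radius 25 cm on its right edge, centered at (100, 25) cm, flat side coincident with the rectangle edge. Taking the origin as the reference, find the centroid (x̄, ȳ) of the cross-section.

rectangular body: A = 100 × 50 = 5000.00, centroid at (50.00, 25.00).
semicircular end: A = ½π·25² = 981.75, centroid at (110.61, 25.00).
ΣA = 5981.75 cm², ΣAx̄ = 358591.44 cm³, ΣAȳ = 149543.69 cm³.
x̄ = 358591.44/5981.75 = 59.95 cm; ȳ = 149543.69/5981.75 = 25.00 cm.

x̄ = 59.95 cm, ȳ = 25.00 cm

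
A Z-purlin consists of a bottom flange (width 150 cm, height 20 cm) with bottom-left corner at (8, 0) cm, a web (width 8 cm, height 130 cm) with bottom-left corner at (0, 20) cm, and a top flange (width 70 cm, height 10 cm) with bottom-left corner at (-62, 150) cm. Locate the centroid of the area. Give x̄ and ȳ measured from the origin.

x̄ = 49.42 cm, ȳ = 47.87 cm

bottom flange: A = 150 × 20 = 3000.00, centroid at (83.00, 10.00).
web: A = 8 × 130 = 1040.00, centroid at (4.00, 85.00).
top flange: A = 70 × 10 = 700.00, centroid at (-27.00, 155.00).
ΣA = 4740.00 cm², ΣAx̄ = 234260.00 cm³, ΣAȳ = 226900.00 cm³.
x̄ = 234260.00/4740.00 = 49.42 cm; ȳ = 226900.00/4740.00 = 47.87 cm.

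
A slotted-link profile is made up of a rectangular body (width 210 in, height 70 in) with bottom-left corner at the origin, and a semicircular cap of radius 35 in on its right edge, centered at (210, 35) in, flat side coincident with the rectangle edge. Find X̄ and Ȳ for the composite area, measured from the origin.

rectangular body: A = 210 × 70 = 14700.00, centroid at (105.00, 35.00).
semicircular end: A = ½π·35² = 1924.23, centroid at (224.85, 35.00).
ΣA = 16624.23 in²
ΣAX̄ = (14700.00)(105.00) + (1924.23)(224.85) = 1976170.69 in³
ΣAȲ = (14700.00)(35.00) + (1924.23)(35.00) = 581847.89 in³
X̄ = 1976170.69 / 16624.23 = 118.87 in
Ȳ = 581847.89 / 16624.23 = 35.00 in

X̄ = 118.87 in, Ȳ = 35.00 in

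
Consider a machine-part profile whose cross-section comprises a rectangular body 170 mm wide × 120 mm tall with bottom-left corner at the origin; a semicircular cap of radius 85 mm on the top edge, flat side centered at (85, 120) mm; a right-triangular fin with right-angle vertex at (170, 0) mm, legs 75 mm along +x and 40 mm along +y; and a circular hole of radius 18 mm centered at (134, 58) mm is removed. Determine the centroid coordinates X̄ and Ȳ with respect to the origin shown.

X̄ = 88.57 mm, Ȳ = 91.72 mm

Part | A | x̄ᵢ | ȳᵢ | A·x̄ᵢ | A·ȳᵢ
rectangular body | 20400.00 | 85.00 | 60.00 | 1734000.00 | 1224000.00
semicircular top | 11349.00 | 85.00 | 156.08 | 964665.29 | 1771297.08
triangular fin | 1500.00 | 195.00 | 13.33 | 292500.00 | 20000.00
hole | -1017.88 | 134.00 | 58.00 | -136395.39 | -59036.81
Σ | 32231.13 |  |  | 2854769.91 | 2956260.27
X̄ = 2854769.91 / 32231.13 = 88.57 mm
Ȳ = 2956260.27 / 32231.13 = 91.72 mm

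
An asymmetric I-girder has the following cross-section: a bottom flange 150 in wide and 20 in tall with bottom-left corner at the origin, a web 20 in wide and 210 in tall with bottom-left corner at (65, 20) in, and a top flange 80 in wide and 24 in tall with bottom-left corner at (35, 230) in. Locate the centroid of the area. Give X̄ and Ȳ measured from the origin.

bottom flange: A = 150 × 20 = 3000.00, centroid at (75.00, 10.00).
web: A = 20 × 210 = 4200.00, centroid at (75.00, 125.00).
top flange: A = 80 × 24 = 1920.00, centroid at (75.00, 242.00).
ΣA = 9120.00 in²
ΣAX̄ = (3000.00)(75.00) + (4200.00)(75.00) + (1920.00)(75.00) = 684000.00 in³
ΣAȲ = (3000.00)(10.00) + (4200.00)(125.00) + (1920.00)(242.00) = 1019640.00 in³
X̄ = 684000.00 / 9120.00 = 75.00 in
Ȳ = 1019640.00 / 9120.00 = 111.80 in

X̄ = 75.00 in, Ȳ = 111.80 in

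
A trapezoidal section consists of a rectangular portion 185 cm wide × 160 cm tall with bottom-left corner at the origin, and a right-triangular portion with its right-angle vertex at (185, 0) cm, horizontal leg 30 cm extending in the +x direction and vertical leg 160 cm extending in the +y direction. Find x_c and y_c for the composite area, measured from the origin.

rectangular portion: A = 185 × 160 = 29600.00, centroid at (92.50, 80.00).
triangular portion: A = ½·30·160 = 2400.00, centroid at (195.00, 53.33).
ΣA = 32000.00 cm²
ΣAx_c = (29600.00)(92.50) + (2400.00)(195.00) = 3206000.00 cm³
ΣAy_c = (29600.00)(80.00) + (2400.00)(53.33) = 2496000.00 cm³
x_c = 3206000.00 / 32000.00 = 100.19 cm
y_c = 2496000.00 / 32000.00 = 78.00 cm

x_c = 100.19 cm, y_c = 78.00 cm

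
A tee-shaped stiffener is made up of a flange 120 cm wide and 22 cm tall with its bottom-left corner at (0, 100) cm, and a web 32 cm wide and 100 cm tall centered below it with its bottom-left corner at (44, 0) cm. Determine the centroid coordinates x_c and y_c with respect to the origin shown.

Part | A | x̄ᵢ | ȳᵢ | A·x̄ᵢ | A·ȳᵢ
web | 3200.00 | 60.00 | 50.00 | 192000.00 | 160000.00
flange | 2640.00 | 60.00 | 111.00 | 158400.00 | 293040.00
Σ | 5840.00 |  |  | 350400.00 | 453040.00
x_c = 350400.00 / 5840.00 = 60.00 cm
y_c = 453040.00 / 5840.00 = 77.58 cm

x_c = 60.00 cm, y_c = 77.58 cm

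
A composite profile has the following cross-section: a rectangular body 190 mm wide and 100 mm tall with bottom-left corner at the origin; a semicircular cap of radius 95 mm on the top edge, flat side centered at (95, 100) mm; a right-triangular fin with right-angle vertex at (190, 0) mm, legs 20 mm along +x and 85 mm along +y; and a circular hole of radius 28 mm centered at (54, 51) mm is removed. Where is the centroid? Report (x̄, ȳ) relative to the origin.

Part | A | x̄ᵢ | ȳᵢ | A·x̄ᵢ | A·ȳᵢ
rectangular body | 19000.00 | 95.00 | 50.00 | 1805000.00 | 950000.00
semicircular top | 14176.44 | 95.00 | 140.32 | 1346761.50 | 1989227.02
triangular fin | 850.00 | 196.67 | 28.33 | 167166.67 | 24083.33
hole | -2463.01 | 54.00 | 51.00 | -133002.47 | -125613.44
Σ | 31563.43 |  |  | 3185925.70 | 2837696.91
x̄ = 3185925.70 / 31563.43 = 100.94 mm
ȳ = 2837696.91 / 31563.43 = 89.90 mm

x̄ = 100.94 mm, ȳ = 89.90 mm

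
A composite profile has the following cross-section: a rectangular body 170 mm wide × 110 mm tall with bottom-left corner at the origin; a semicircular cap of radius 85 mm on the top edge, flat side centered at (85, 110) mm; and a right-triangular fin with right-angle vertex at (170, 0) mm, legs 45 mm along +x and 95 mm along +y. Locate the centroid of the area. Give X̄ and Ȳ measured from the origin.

Part | A | x̄ᵢ | ȳᵢ | A·x̄ᵢ | A·ȳᵢ
rectangular body | 18700.00 | 85.00 | 55.00 | 1589500.00 | 1028500.00
semicircular top | 11349.00 | 85.00 | 146.08 | 964665.29 | 1657807.05
triangular fin | 2137.50 | 185.00 | 31.67 | 395437.50 | 67687.50
Σ | 32186.50 |  |  | 2949602.79 | 2753994.55
X̄ = 2949602.79 / 32186.50 = 91.64 mm
Ȳ = 2753994.55 / 32186.50 = 85.56 mm

X̄ = 91.64 mm, Ȳ = 85.56 mm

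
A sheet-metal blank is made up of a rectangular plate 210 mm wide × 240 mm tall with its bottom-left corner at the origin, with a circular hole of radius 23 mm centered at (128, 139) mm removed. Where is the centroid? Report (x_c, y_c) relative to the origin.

x_c = 104.22 mm, y_c = 119.35 mm

plate: A = 210 × 240 = 50400.00, centroid at (105.00, 120.00).
hole: A = −π·23² = -1661.90, centroid at (128.00, 139.00).
ΣA = 48738.10 mm², ΣAx_c = 5079276.48 mm³, ΣAy_c = 5816995.55 mm³.
x_c = 5079276.48/48738.10 = 104.22 mm; y_c = 5816995.55/48738.10 = 119.35 mm.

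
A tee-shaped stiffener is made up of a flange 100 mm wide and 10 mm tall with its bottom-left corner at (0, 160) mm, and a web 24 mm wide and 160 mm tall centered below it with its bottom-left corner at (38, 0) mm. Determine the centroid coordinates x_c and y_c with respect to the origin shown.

web: A = 24 × 160 = 3840.00, centroid at (50.00, 80.00).
flange: A = 100 × 10 = 1000.00, centroid at (50.00, 165.00).
ΣA = 4840.00 mm²
ΣAx_c = (3840.00)(50.00) + (1000.00)(50.00) = 242000.00 mm³
ΣAy_c = (3840.00)(80.00) + (1000.00)(165.00) = 472200.00 mm³
x_c = 242000.00 / 4840.00 = 50.00 mm
y_c = 472200.00 / 4840.00 = 97.56 mm

x_c = 50.00 mm, y_c = 97.56 mm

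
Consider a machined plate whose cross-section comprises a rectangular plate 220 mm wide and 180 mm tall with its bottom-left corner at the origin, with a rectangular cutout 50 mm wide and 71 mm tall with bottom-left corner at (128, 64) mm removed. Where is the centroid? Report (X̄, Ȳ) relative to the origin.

plate: A = 220 × 180 = 39600.00, centroid at (110.00, 90.00).
hole: A = −(50 × 71) = -3550.00, centroid at (153.00, 99.50).
ΣA = 36050.00 mm²
ΣAX̄ = (39600.00)(110.00) + (-3550.00)(153.00) = 3812850.00 mm³
ΣAȲ = (39600.00)(90.00) + (-3550.00)(99.50) = 3210775.00 mm³
X̄ = 3812850.00 / 36050.00 = 105.77 mm
Ȳ = 3210775.00 / 36050.00 = 89.06 mm

X̄ = 105.77 mm, Ȳ = 89.06 mm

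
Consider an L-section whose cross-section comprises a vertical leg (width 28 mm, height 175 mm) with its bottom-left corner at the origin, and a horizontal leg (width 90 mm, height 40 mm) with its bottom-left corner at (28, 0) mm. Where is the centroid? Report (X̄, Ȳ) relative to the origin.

X̄ = 38.99 mm, Ȳ = 58.91 mm

Part | A | x̄ᵢ | ȳᵢ | A·x̄ᵢ | A·ȳᵢ
vertical leg | 4900.00 | 14.00 | 87.50 | 68600.00 | 428750.00
horizontal leg | 3600.00 | 73.00 | 20.00 | 262800.00 | 72000.00
Σ | 8500.00 |  |  | 331400.00 | 500750.00
X̄ = 331400.00 / 8500.00 = 38.99 mm
Ȳ = 500750.00 / 8500.00 = 58.91 mm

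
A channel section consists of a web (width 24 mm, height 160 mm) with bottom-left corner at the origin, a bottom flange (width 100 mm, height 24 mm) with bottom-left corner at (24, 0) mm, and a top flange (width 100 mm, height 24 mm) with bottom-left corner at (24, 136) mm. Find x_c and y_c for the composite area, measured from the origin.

web: A = 24 × 160 = 3840.00, centroid at (12.00, 80.00).
bottom flange: A = 100 × 24 = 2400.00, centroid at (74.00, 12.00).
top flange: A = 100 × 24 = 2400.00, centroid at (74.00, 148.00).
ΣA = 8640.00 mm²
ΣAx_c = (3840.00)(12.00) + (2400.00)(74.00) + (2400.00)(74.00) = 401280.00 mm³
ΣAy_c = (3840.00)(80.00) + (2400.00)(12.00) + (2400.00)(148.00) = 691200.00 mm³
x_c = 401280.00 / 8640.00 = 46.44 mm
y_c = 691200.00 / 8640.00 = 80.00 mm

x_c = 46.44 mm, y_c = 80.00 mm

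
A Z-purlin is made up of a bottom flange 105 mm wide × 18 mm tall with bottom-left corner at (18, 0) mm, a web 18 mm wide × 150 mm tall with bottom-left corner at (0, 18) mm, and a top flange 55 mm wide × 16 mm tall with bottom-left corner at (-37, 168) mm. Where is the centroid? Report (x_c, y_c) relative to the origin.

bottom flange: A = 105 × 18 = 1890.00, centroid at (70.50, 9.00).
web: A = 18 × 150 = 2700.00, centroid at (9.00, 93.00).
top flange: A = 55 × 16 = 880.00, centroid at (-9.50, 176.00).
ΣA = 5470.00 mm², ΣAx_c = 149185.00 mm³, ΣAy_c = 422990.00 mm³.
x_c = 149185.00/5470.00 = 27.27 mm; y_c = 422990.00/5470.00 = 77.33 mm.

x_c = 27.27 mm, y_c = 77.33 mm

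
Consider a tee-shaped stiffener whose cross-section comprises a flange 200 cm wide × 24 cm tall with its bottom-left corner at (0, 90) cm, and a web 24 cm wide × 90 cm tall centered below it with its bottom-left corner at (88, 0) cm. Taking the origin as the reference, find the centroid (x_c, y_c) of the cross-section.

web: A = 24 × 90 = 2160.00, centroid at (100.00, 45.00).
flange: A = 200 × 24 = 4800.00, centroid at (100.00, 102.00).
ΣA = 6960.00 cm²
ΣAx_c = (2160.00)(100.00) + (4800.00)(100.00) = 696000.00 cm³
ΣAy_c = (2160.00)(45.00) + (4800.00)(102.00) = 586800.00 cm³
x_c = 696000.00 / 6960.00 = 100.00 cm
y_c = 586800.00 / 6960.00 = 84.31 cm

x_c = 100.00 cm, y_c = 84.31 cm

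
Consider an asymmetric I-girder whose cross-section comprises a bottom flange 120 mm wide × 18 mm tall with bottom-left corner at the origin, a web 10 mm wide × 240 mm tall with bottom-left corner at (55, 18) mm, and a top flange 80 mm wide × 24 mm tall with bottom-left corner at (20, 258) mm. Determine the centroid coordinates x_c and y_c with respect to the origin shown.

bottom flange: A = 120 × 18 = 2160.00, centroid at (60.00, 9.00).
web: A = 10 × 240 = 2400.00, centroid at (60.00, 138.00).
top flange: A = 80 × 24 = 1920.00, centroid at (60.00, 270.00).
ΣA = 6480.00 mm²
ΣAx_c = (2160.00)(60.00) + (2400.00)(60.00) + (1920.00)(60.00) = 388800.00 mm³
ΣAy_c = (2160.00)(9.00) + (2400.00)(138.00) + (1920.00)(270.00) = 869040.00 mm³
x_c = 388800.00 / 6480.00 = 60.00 mm
y_c = 869040.00 / 6480.00 = 134.11 mm

x_c = 60.00 mm, y_c = 134.11 mm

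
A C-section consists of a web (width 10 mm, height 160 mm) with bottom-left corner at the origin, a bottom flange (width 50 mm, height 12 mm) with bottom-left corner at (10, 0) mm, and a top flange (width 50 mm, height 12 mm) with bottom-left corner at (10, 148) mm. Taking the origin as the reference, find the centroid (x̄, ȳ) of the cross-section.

web: A = 10 × 160 = 1600.00, centroid at (5.00, 80.00).
bottom flange: A = 50 × 12 = 600.00, centroid at (35.00, 6.00).
top flange: A = 50 × 12 = 600.00, centroid at (35.00, 154.00).
ΣA = 2800.00 mm², ΣAx̄ = 50000.00 mm³, ΣAȳ = 224000.00 mm³.
x̄ = 50000.00/2800.00 = 17.86 mm; ȳ = 224000.00/2800.00 = 80.00 mm.

x̄ = 17.86 mm, ȳ = 80.00 mm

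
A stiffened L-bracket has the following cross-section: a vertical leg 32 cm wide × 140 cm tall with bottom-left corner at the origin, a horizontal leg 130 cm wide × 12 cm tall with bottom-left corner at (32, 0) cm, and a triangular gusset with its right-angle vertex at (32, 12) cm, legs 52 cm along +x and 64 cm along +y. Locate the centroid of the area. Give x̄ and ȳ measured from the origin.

vertical leg: A = 32 × 140 = 4480.00, centroid at (16.00, 70.00).
horizontal leg: A = 130 × 12 = 1560.00, centroid at (97.00, 6.00).
gusset: A = ½·52·64 = 1664.00, centroid at (49.33, 33.33).
ΣA = 7704.00 cm², ΣAx̄ = 305090.67 cm³, ΣAȳ = 378426.67 cm³.
x̄ = 305090.67/7704.00 = 39.60 cm; ȳ = 378426.67/7704.00 = 49.12 cm.

x̄ = 39.60 cm, ȳ = 49.12 cm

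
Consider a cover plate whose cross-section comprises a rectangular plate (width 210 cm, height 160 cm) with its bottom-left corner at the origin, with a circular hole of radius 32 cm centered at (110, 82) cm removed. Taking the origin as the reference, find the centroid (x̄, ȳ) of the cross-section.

x̄ = 104.47 cm, ȳ = 79.79 cm

Part | A | x̄ᵢ | ȳᵢ | A·x̄ᵢ | A·ȳᵢ
plate | 33600.00 | 105.00 | 80.00 | 3528000.00 | 2688000.00
hole | -3216.99 | 110.00 | 82.00 | -353869.00 | -263793.25
Σ | 30383.01 |  |  | 3174131.00 | 2424206.75
x̄ = 3174131.00 / 30383.01 = 104.47 cm
ȳ = 2424206.75 / 30383.01 = 79.79 cm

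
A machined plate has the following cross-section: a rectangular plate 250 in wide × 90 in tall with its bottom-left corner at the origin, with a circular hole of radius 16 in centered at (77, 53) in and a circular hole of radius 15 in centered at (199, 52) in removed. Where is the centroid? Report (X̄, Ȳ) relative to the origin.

X̄ = 124.35 in, Ȳ = 44.46 in

Part | A | x̄ᵢ | ȳᵢ | A·x̄ᵢ | A·ȳᵢ
plate | 22500.00 | 125.00 | 45.00 | 2812500.00 | 1012500.00
hole 1 | -804.25 | 77.00 | 53.00 | -61927.07 | -42625.13
hole 2 | -706.86 | 199.00 | 52.00 | -140664.81 | -36756.63
Σ | 20988.89 |  |  | 2609908.11 | 933118.24
X̄ = 2609908.11 / 20988.89 = 124.35 in
Ȳ = 933118.24 / 20988.89 = 44.46 in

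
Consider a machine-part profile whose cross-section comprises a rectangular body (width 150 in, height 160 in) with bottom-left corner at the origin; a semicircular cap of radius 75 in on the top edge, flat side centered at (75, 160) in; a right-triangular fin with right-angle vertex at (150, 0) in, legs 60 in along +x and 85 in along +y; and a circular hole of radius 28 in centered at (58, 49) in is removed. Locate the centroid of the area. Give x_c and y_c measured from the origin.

Part | A | x̄ᵢ | ȳᵢ | A·x̄ᵢ | A·ȳᵢ
rectangular body | 24000.00 | 75.00 | 80.00 | 1800000.00 | 1920000.00
semicircular top | 8835.73 | 75.00 | 191.83 | 662679.70 | 1694966.69
triangular fin | 2550.00 | 170.00 | 28.33 | 433500.00 | 72250.00
hole | -2463.01 | 58.00 | 49.00 | -142854.50 | -120687.42
Σ | 32922.72 |  |  | 2753325.20 | 3566529.27
x_c = 2753325.20 / 32922.72 = 83.63 in
y_c = 3566529.27 / 32922.72 = 108.33 in

x_c = 83.63 in, y_c = 108.33 in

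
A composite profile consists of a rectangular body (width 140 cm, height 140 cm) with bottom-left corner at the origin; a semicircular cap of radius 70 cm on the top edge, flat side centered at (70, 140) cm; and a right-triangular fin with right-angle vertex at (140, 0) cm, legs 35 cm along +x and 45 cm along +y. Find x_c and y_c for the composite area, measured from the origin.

Part | A | x̄ᵢ | ȳᵢ | A·x̄ᵢ | A·ȳᵢ
rectangular body | 19600.00 | 70.00 | 70.00 | 1372000.00 | 1372000.00
semicircular top | 7696.90 | 70.00 | 169.71 | 538783.14 | 1306232.95
triangular fin | 787.50 | 151.67 | 15.00 | 119437.50 | 11812.50
Σ | 28084.40 |  |  | 2030220.64 | 2690045.45
x_c = 2030220.64 / 28084.40 = 72.29 cm
y_c = 2690045.45 / 28084.40 = 95.78 cm

x_c = 72.29 cm, y_c = 95.78 cm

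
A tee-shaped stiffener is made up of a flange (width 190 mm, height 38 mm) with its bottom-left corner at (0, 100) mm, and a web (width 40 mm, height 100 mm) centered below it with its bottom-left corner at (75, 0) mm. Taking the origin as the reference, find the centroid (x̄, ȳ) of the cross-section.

x̄ = 95.00 mm, ȳ = 94.40 mm

web: A = 40 × 100 = 4000.00, centroid at (95.00, 50.00).
flange: A = 190 × 38 = 7220.00, centroid at (95.00, 119.00).
ΣA = 11220.00 mm², ΣAx̄ = 1065900.00 mm³, ΣAȳ = 1059180.00 mm³.
x̄ = 1065900.00/11220.00 = 95.00 mm; ȳ = 1059180.00/11220.00 = 94.40 mm.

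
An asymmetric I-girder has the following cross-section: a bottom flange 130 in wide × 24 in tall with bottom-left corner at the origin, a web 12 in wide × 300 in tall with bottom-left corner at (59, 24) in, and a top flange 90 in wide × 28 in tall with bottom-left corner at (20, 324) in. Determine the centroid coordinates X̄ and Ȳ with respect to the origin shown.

Part | A | x̄ᵢ | ȳᵢ | A·x̄ᵢ | A·ȳᵢ
bottom flange | 3120.00 | 65.00 | 12.00 | 202800.00 | 37440.00
web | 3600.00 | 65.00 | 174.00 | 234000.00 | 626400.00
top flange | 2520.00 | 65.00 | 338.00 | 163800.00 | 851760.00
Σ | 9240.00 |  |  | 600600.00 | 1515600.00
X̄ = 600600.00 / 9240.00 = 65.00 in
Ȳ = 1515600.00 / 9240.00 = 164.03 in

X̄ = 65.00 in, Ȳ = 164.03 in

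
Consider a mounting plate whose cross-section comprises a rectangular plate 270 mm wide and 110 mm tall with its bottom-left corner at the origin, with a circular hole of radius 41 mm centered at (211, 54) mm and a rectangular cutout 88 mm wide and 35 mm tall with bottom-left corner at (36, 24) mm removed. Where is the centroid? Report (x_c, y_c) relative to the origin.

Part | A | x̄ᵢ | ȳᵢ | A·x̄ᵢ | A·ȳᵢ
plate | 29700.00 | 135.00 | 55.00 | 4009500.00 | 1633500.00
hole 1 | -5281.02 | 211.00 | 54.00 | -1114294.64 | -285174.93
hole 2 | -3080.00 | 80.00 | 41.50 | -246400.00 | -127820.00
Σ | 21338.98 |  |  | 2648805.36 | 1220505.07
x_c = 2648805.36 / 21338.98 = 124.13 mm
y_c = 1220505.07 / 21338.98 = 57.20 mm

x_c = 124.13 mm, y_c = 57.20 mm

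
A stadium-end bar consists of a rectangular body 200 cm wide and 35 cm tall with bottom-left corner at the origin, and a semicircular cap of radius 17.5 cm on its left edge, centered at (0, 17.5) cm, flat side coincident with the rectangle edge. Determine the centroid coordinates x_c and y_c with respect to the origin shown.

rectangular body: A = 200 × 35 = 7000.00, centroid at (100.00, 17.50).
semicircular end: A = ½π·17.5² = 481.06, centroid at (-7.43, 17.50).
ΣA = 7481.06 cm²
ΣAx_c = (7000.00)(100.00) + (481.06)(-7.43) = 696427.08 cm³
ΣAy_c = (7000.00)(17.50) + (481.06)(17.50) = 130918.49 cm³
x_c = 696427.08 / 7481.06 = 93.09 cm
y_c = 130918.49 / 7481.06 = 17.50 cm

x_c = 93.09 cm, y_c = 17.50 cm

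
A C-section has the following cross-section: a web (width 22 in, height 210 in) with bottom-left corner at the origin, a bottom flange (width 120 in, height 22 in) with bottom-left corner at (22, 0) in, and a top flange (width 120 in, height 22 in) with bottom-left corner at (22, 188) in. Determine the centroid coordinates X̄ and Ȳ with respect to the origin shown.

X̄ = 48.87 in, Ȳ = 105.00 in

web: A = 22 × 210 = 4620.00, centroid at (11.00, 105.00).
bottom flange: A = 120 × 22 = 2640.00, centroid at (82.00, 11.00).
top flange: A = 120 × 22 = 2640.00, centroid at (82.00, 199.00).
ΣA = 9900.00 in²
ΣAX̄ = (4620.00)(11.00) + (2640.00)(82.00) + (2640.00)(82.00) = 483780.00 in³
ΣAȲ = (4620.00)(105.00) + (2640.00)(11.00) + (2640.00)(199.00) = 1039500.00 in³
X̄ = 483780.00 / 9900.00 = 48.87 in
Ȳ = 1039500.00 / 9900.00 = 105.00 in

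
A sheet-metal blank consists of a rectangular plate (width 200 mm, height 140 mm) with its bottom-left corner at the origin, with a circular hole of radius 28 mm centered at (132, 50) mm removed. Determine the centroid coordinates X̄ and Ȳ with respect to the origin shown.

plate: A = 200 × 140 = 28000.00, centroid at (100.00, 70.00).
hole: A = −π·28² = -2463.01, centroid at (132.00, 50.00).
ΣA = 25536.99 mm², ΣAX̄ = 2474882.86 mm³, ΣAȲ = 1836849.57 mm³.
X̄ = 2474882.86/25536.99 = 96.91 mm; Ȳ = 1836849.57/25536.99 = 71.93 mm.

X̄ = 96.91 mm, Ȳ = 71.93 mm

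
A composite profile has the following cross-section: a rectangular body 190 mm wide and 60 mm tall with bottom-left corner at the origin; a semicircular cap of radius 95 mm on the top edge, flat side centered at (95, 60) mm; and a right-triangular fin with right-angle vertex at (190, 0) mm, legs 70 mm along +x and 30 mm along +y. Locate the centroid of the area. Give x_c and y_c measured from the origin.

Part | A | x̄ᵢ | ȳᵢ | A·x̄ᵢ | A·ȳᵢ
rectangular body | 11400.00 | 95.00 | 30.00 | 1083000.00 | 342000.00
semicircular top | 14176.44 | 95.00 | 100.32 | 1346761.50 | 1422169.54
triangular fin | 1050.00 | 213.33 | 10.00 | 224000.00 | 10500.00
Σ | 26626.44 |  |  | 2653761.50 | 1774669.54
x_c = 2653761.50 / 26626.44 = 99.67 mm
y_c = 1774669.54 / 26626.44 = 66.65 mm

x_c = 99.67 mm, y_c = 66.65 mm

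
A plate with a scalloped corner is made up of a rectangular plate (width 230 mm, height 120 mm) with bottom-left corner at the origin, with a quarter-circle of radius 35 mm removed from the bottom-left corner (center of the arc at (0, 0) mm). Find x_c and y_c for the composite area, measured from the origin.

Part | A | x̄ᵢ | ȳᵢ | A·x̄ᵢ | A·ȳᵢ
plate | 27600.00 | 115.00 | 60.00 | 3174000.00 | 1656000.00
removed quarter-circle | -962.11 | 14.85 | 14.85 | -14291.67 | -14291.67
Σ | 26637.89 |  |  | 3159708.33 | 1641708.33
x_c = 3159708.33 / 26637.89 = 118.62 mm
y_c = 1641708.33 / 26637.89 = 61.63 mm

x_c = 118.62 mm, y_c = 61.63 mm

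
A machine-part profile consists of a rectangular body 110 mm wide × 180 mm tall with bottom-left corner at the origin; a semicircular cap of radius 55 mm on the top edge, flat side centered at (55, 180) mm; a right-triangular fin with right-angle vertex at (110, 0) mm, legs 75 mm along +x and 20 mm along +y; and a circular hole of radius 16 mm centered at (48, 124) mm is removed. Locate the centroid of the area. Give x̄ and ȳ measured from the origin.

rectangular body: A = 110 × 180 = 19800.00, centroid at (55.00, 90.00).
semicircular top: A = ½π·55² = 4751.66, centroid at (55.00, 203.34).
triangular fin: A = ½·75·20 = 750.00, centroid at (135.00, 6.67).
hole: A = −π·16² = -804.25, centroid at (48.00, 124.00).
ΣA = 24497.41 mm², ΣAx̄ = 1412987.35 mm³, ΣAȳ = 2653488.55 mm³.
x̄ = 1412987.35/24497.41 = 57.68 mm; ȳ = 2653488.55/24497.41 = 108.32 mm.

x̄ = 57.68 mm, ȳ = 108.32 mm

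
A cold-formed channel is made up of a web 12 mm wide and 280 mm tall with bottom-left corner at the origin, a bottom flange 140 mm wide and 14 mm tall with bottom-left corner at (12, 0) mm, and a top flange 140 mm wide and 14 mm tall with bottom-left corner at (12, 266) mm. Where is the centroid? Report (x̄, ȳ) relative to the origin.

web: A = 12 × 280 = 3360.00, centroid at (6.00, 140.00).
bottom flange: A = 140 × 14 = 1960.00, centroid at (82.00, 7.00).
top flange: A = 140 × 14 = 1960.00, centroid at (82.00, 273.00).
ΣA = 7280.00 mm², ΣAx̄ = 341600.00 mm³, ΣAȳ = 1019200.00 mm³.
x̄ = 341600.00/7280.00 = 46.92 mm; ȳ = 1019200.00/7280.00 = 140.00 mm.

x̄ = 46.92 mm, ȳ = 140.00 mm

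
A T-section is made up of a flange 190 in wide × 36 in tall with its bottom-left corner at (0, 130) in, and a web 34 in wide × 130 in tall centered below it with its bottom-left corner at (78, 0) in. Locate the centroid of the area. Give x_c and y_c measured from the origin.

web: A = 34 × 130 = 4420.00, centroid at (95.00, 65.00).
flange: A = 190 × 36 = 6840.00, centroid at (95.00, 148.00).
ΣA = 11260.00 in²
ΣAx_c = (4420.00)(95.00) + (6840.00)(95.00) = 1069700.00 in³
ΣAy_c = (4420.00)(65.00) + (6840.00)(148.00) = 1299620.00 in³
x_c = 1069700.00 / 11260.00 = 95.00 in
y_c = 1299620.00 / 11260.00 = 115.42 in

x_c = 95.00 in, y_c = 115.42 in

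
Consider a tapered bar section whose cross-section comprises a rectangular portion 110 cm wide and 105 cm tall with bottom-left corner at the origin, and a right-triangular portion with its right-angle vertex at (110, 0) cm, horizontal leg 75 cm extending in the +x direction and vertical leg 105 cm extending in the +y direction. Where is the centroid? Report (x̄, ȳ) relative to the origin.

x̄ = 75.34 cm, ȳ = 48.05 cm

rectangular portion: A = 110 × 105 = 11550.00, centroid at (55.00, 52.50).
triangular portion: A = ½·75·105 = 3937.50, centroid at (135.00, 35.00).
ΣA = 15487.50 cm², ΣAx̄ = 1166812.50 cm³, ΣAȳ = 744187.50 cm³.
x̄ = 1166812.50/15487.50 = 75.34 cm; ȳ = 744187.50/15487.50 = 48.05 cm.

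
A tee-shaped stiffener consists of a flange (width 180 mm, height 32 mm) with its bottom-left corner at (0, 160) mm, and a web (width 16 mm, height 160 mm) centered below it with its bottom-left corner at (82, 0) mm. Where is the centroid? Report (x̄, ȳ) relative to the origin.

x̄ = 90.00 mm, ȳ = 146.46 mm

web: A = 16 × 160 = 2560.00, centroid at (90.00, 80.00).
flange: A = 180 × 32 = 5760.00, centroid at (90.00, 176.00).
ΣA = 8320.00 mm²
ΣAx̄ = (2560.00)(90.00) + (5760.00)(90.00) = 748800.00 mm³
ΣAȳ = (2560.00)(80.00) + (5760.00)(176.00) = 1218560.00 mm³
x̄ = 748800.00 / 8320.00 = 90.00 mm
ȳ = 1218560.00 / 8320.00 = 146.46 mm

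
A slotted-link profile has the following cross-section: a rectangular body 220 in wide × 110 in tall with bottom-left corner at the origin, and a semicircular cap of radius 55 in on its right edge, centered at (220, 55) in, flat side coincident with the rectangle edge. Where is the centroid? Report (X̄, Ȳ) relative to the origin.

rectangular body: A = 220 × 110 = 24200.00, centroid at (110.00, 55.00).
semicircular end: A = ½π·55² = 4751.66, centroid at (243.34, 55.00).
ΣA = 28951.66 in², ΣAX̄ = 3818281.62 in³, ΣAȲ = 1592341.24 in³.
X̄ = 3818281.62/28951.66 = 131.88 in; Ȳ = 1592341.24/28951.66 = 55.00 in.

X̄ = 131.88 in, Ȳ = 55.00 in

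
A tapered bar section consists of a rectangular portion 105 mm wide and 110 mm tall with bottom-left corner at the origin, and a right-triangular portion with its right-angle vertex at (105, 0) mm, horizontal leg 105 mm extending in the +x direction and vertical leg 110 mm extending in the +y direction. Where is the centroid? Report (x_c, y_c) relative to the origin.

x_c = 81.67 mm, y_c = 48.89 mm

rectangular portion: A = 105 × 110 = 11550.00, centroid at (52.50, 55.00).
triangular portion: A = ½·105·110 = 5775.00, centroid at (140.00, 36.67).
ΣA = 17325.00 mm², ΣAx_c = 1414875.00 mm³, ΣAy_c = 847000.00 mm³.
x_c = 1414875.00/17325.00 = 81.67 mm; y_c = 847000.00/17325.00 = 48.89 mm.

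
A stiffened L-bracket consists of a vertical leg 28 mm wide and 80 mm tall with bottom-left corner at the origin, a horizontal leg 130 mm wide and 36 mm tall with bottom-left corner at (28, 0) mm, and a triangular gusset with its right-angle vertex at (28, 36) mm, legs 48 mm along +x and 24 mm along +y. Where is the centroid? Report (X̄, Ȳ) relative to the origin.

X̄ = 65.63 mm, Ȳ = 26.57 mm

vertical leg: A = 28 × 80 = 2240.00, centroid at (14.00, 40.00).
horizontal leg: A = 130 × 36 = 4680.00, centroid at (93.00, 18.00).
gusset: A = ½·48·24 = 576.00, centroid at (44.00, 44.00).
ΣA = 7496.00 mm², ΣAX̄ = 491944.00 mm³, ΣAȲ = 199184.00 mm³.
X̄ = 491944.00/7496.00 = 65.63 mm; Ȳ = 199184.00/7496.00 = 26.57 mm.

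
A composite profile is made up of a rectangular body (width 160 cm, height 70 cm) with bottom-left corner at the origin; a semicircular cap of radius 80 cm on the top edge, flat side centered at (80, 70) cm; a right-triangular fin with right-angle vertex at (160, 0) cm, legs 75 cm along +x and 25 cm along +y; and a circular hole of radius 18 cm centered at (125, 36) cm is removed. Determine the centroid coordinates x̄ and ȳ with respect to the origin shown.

x̄ = 82.49 cm, ȳ = 66.51 cm

Part | A | x̄ᵢ | ȳᵢ | A·x̄ᵢ | A·ȳᵢ
rectangular body | 11200.00 | 80.00 | 35.00 | 896000.00 | 392000.00
semicircular top | 10053.10 | 80.00 | 103.95 | 804247.72 | 1045050.09
triangular fin | 937.50 | 185.00 | 8.33 | 173437.50 | 7812.50
hole | -1017.88 | 125.00 | 36.00 | -127234.50 | -36643.54
Σ | 21172.72 |  |  | 1746450.72 | 1408219.05
x̄ = 1746450.72 / 21172.72 = 82.49 cm
ȳ = 1408219.05 / 21172.72 = 66.51 cm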